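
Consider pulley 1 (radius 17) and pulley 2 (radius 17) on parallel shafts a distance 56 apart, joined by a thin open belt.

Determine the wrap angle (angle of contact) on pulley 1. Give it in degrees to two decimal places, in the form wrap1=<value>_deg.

open belt: β = asin((r2−r1)/C) = asin(0/56) = 0.0000°
wrap1 = π − 2β = 180.0000°
wrap2 = π + 2β = 180.0000°

wrap1=180.00_deg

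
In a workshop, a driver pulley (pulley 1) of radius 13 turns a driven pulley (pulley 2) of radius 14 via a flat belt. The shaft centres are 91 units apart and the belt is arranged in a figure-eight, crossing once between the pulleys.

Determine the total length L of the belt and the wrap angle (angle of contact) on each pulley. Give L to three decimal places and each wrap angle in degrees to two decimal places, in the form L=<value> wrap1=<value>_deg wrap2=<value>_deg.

crossed belt: β = asin((r1+r2)/C) = asin(27/91) = 17.2597°
wrap1 = wrap2 = π + 2β = 214.5194°
tangent length = C·cosβ = 86.9022
L = (r1+r2)·wrap + 2·C·cosβ = 27·3.7441 + 2·86.9022 = 274.8944

L=274.894 wrap1=214.52_deg wrap2=214.52_deg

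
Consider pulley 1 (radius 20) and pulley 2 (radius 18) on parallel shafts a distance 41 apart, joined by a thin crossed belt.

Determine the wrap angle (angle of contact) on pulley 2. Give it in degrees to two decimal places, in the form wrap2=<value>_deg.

crossed belt: β = asin((r1+r2)/C) = asin(38/41) = 67.9458°
wrap1 = wrap2 = π + 2β = 315.8917°

wrap2=315.89_deg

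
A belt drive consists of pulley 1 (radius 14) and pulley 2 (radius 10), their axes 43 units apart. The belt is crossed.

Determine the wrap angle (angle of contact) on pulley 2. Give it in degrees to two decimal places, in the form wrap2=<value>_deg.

crossed belt: β = asin((r1+r2)/C) = asin(24/43) = 33.9272°
wrap1 = wrap2 = π + 2β = 247.8545°

wrap2=247.85_deg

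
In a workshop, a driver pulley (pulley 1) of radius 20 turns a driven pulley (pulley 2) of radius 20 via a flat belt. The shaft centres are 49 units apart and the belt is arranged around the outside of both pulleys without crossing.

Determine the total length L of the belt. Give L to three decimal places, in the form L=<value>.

L=223.664

open belt: β = asin((r2−r1)/C) = asin(0/49) = 0.0000°
wrap1 = π − 2β = 180.0000°
wrap2 = π + 2β = 180.0000°
tangent length = C·cosβ = 49.0000
L = r1·wrap1 + r2·wrap2 + 2·C·cosβ = 20·3.1416 + 20·3.1416 + 2·49.0000 = 223.6637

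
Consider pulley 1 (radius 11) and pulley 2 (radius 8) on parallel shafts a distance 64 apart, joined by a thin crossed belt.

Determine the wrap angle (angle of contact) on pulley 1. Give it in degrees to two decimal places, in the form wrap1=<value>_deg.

wrap1=214.54_deg

crossed belt: β = asin((r1+r2)/C) = asin(19/64) = 17.2700°
wrap1 = wrap2 = π + 2β = 214.5400°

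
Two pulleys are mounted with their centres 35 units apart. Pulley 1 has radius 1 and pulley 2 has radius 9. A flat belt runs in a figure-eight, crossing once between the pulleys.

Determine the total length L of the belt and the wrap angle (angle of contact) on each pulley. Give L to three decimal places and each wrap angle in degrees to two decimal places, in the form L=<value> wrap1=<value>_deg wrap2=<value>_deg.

L=104.293 wrap1=213.20_deg wrap2=213.20_deg

crossed belt: β = asin((r1+r2)/C) = asin(10/35) = 16.6015°
wrap1 = wrap2 = π + 2β = 213.2031°
tangent length = C·cosβ = 33.5410
L = (r1+r2)·wrap + 2·C·cosβ = 10·3.7211 + 2·33.5410 = 104.2930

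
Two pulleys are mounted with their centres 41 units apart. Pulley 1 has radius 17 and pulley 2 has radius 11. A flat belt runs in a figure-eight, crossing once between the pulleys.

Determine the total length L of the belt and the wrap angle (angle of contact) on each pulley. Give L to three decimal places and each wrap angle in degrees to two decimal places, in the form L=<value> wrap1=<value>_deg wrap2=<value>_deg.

crossed belt: β = asin((r1+r2)/C) = asin(28/41) = 43.0728°
wrap1 = wrap2 = π + 2β = 266.1456°
tangent length = C·cosβ = 29.9500
L = (r1+r2)·wrap + 2·C·cosβ = 28·4.6451 + 2·29.9500 = 189.9632

L=189.963 wrap1=266.15_deg wrap2=266.15_deg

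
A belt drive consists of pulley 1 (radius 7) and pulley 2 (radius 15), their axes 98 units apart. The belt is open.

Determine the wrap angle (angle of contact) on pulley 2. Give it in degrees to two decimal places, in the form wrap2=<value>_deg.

wrap2=189.36_deg

open belt: β = asin((r2−r1)/C) = asin(8/98) = 4.6824°
wrap1 = π − 2β = 170.6352°
wrap2 = π + 2β = 189.3648°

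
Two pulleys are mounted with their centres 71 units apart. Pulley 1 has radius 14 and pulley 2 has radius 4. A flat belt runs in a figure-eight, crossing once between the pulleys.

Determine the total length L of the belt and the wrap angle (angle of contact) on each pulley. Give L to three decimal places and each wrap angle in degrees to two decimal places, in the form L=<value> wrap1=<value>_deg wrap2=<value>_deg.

crossed belt: β = asin((r1+r2)/C) = asin(18/71) = 14.6860°
wrap1 = wrap2 = π + 2β = 209.3719°
tangent length = C·cosβ = 68.6804
L = (r1+r2)·wrap + 2·C·cosβ = 18·3.6542 + 2·68.6804 = 203.1370

L=203.137 wrap1=209.37_deg wrap2=209.37_deg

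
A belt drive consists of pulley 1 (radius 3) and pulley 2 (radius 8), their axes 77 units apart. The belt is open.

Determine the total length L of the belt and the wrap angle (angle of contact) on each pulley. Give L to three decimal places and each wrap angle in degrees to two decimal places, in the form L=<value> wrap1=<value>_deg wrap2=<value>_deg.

L=188.882 wrap1=172.55_deg wrap2=187.45_deg

open belt: β = asin((r2−r1)/C) = asin(5/77) = 3.7231°
wrap1 = π − 2β = 172.5538°
wrap2 = π + 2β = 187.4462°
tangent length = C·cosβ = 76.8375
L = r1·wrap1 + r2·wrap2 + 2·C·cosβ = 3·3.0116 + 8·3.2716 + 2·76.8375 = 188.8823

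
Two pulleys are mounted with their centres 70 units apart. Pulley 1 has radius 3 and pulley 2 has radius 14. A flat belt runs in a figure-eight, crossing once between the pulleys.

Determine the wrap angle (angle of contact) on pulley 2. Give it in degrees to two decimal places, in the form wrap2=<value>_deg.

wrap2=208.11_deg

crossed belt: β = asin((r1+r2)/C) = asin(17/70) = 14.0552°
wrap1 = wrap2 = π + 2β = 208.1105°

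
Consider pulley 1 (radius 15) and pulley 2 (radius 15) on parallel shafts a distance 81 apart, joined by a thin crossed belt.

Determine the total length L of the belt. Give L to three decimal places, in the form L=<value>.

L=267.491

crossed belt: β = asin((r1+r2)/C) = asin(30/81) = 21.7385°
wrap1 = wrap2 = π + 2β = 223.4769°
tangent length = C·cosβ = 75.2396
L = (r1+r2)·wrap + 2·C·cosβ = 30·3.9004 + 2·75.2396 = 267.4915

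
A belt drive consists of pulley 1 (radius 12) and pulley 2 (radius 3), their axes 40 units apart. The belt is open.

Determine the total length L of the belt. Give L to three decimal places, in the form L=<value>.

L=129.158

open belt: β = asin((r2−r1)/C) = asin(-9/40) = -13.0029°
wrap1 = π − 2β = 206.0058°
wrap2 = π + 2β = 153.9942°
tangent length = C·cosβ = 38.9744
L = r1·wrap1 + r2·wrap2 + 2·C·cosβ = 12·3.5955 + 3·2.6877 + 2·38.9744 = 129.1576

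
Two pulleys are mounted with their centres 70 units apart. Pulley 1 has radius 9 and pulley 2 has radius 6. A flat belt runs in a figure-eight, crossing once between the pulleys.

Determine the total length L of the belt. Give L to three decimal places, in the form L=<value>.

L=190.351

crossed belt: β = asin((r1+r2)/C) = asin(15/70) = 12.3736°
wrap1 = wrap2 = π + 2β = 204.7473°
tangent length = C·cosβ = 68.3740
L = (r1+r2)·wrap + 2·C·cosβ = 15·3.5735 + 2·68.3740 = 190.3506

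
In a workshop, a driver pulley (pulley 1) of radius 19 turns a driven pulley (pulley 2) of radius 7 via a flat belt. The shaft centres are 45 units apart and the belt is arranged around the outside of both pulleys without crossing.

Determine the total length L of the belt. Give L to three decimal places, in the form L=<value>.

open belt: β = asin((r2−r1)/C) = asin(-12/45) = -15.4660°
wrap1 = π − 2β = 210.9320°
wrap2 = π + 2β = 149.0680°
tangent length = C·cosβ = 43.3705
L = r1·wrap1 + r2·wrap2 + 2·C·cosβ = 19·3.6815 + 7·2.6017 + 2·43.3705 = 174.9008

L=174.901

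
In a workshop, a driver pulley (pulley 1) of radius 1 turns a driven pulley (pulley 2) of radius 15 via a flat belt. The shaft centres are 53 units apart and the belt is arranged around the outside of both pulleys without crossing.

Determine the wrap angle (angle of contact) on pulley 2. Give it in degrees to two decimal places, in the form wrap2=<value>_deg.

wrap2=210.63_deg

open belt: β = asin((r2−r1)/C) = asin(14/53) = 15.3165°
wrap1 = π − 2β = 149.3670°
wrap2 = π + 2β = 210.6330°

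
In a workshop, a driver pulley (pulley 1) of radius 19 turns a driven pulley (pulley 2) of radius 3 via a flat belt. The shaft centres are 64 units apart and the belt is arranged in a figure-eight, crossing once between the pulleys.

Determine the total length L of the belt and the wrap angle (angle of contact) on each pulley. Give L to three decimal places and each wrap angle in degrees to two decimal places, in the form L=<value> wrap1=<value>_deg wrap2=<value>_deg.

crossed belt: β = asin((r1+r2)/C) = asin(22/64) = 20.1055°
wrap1 = wrap2 = π + 2β = 220.2110°
tangent length = C·cosβ = 60.0999
L = (r1+r2)·wrap + 2·C·cosβ = 22·3.8434 + 2·60.0999 = 204.7548

L=204.755 wrap1=220.21_deg wrap2=220.21_deg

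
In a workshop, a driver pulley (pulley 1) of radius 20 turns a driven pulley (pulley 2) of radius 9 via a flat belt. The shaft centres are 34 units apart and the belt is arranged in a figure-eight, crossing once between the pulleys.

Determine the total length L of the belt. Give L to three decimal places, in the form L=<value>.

L=185.855

crossed belt: β = asin((r1+r2)/C) = asin(29/34) = 58.5330°
wrap1 = wrap2 = π + 2β = 297.0660°
tangent length = C·cosβ = 17.7482
L = (r1+r2)·wrap + 2·C·cosβ = 29·5.1848 + 2·17.7482 = 185.8551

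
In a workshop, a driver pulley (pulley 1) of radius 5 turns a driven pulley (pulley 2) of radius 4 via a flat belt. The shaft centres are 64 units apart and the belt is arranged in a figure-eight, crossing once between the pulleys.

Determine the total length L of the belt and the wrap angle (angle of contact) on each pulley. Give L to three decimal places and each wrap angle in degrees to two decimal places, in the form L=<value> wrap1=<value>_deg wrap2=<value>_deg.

crossed belt: β = asin((r1+r2)/C) = asin(9/64) = 8.0840°
wrap1 = wrap2 = π + 2β = 196.1680°
tangent length = C·cosβ = 63.3640
L = (r1+r2)·wrap + 2·C·cosβ = 9·3.4238 + 2·63.3640 = 157.5421

L=157.542 wrap1=196.17_deg wrap2=196.17_deg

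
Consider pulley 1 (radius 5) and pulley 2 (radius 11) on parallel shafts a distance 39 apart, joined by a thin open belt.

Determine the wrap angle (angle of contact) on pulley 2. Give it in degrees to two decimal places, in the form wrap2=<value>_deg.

wrap2=197.70_deg

open belt: β = asin((r2−r1)/C) = asin(6/39) = 8.8499°
wrap1 = π − 2β = 162.3002°
wrap2 = π + 2β = 197.6998°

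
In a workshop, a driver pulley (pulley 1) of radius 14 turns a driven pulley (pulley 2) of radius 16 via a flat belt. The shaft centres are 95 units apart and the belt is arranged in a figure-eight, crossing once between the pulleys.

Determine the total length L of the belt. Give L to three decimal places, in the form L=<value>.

crossed belt: β = asin((r1+r2)/C) = asin(30/95) = 18.4085°
wrap1 = wrap2 = π + 2β = 216.8170°
tangent length = C·cosβ = 90.1388
L = (r1+r2)·wrap + 2·C·cosβ = 30·3.7842 + 2·90.1388 = 293.8027

L=293.803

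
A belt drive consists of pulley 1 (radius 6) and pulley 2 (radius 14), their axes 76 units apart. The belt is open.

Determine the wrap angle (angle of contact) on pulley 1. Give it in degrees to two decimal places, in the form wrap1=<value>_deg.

open belt: β = asin((r2−r1)/C) = asin(8/76) = 6.0423°
wrap1 = π − 2β = 167.9153°
wrap2 = π + 2β = 192.0847°

wrap1=167.92_deg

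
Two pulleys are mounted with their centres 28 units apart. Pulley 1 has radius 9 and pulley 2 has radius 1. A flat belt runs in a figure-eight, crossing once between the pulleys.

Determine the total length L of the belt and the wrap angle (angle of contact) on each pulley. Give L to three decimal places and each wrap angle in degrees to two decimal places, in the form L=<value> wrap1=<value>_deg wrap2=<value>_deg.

L=91.027 wrap1=221.85_deg wrap2=221.85_deg

crossed belt: β = asin((r1+r2)/C) = asin(10/28) = 20.9248°
wrap1 = wrap2 = π + 2β = 221.8497°
tangent length = C·cosβ = 26.1534
L = (r1+r2)·wrap + 2·C·cosβ = 10·3.8720 + 2·26.1534 = 91.0269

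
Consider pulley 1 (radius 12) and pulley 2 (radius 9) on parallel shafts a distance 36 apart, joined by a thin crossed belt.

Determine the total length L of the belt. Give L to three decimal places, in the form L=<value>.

L=150.613

crossed belt: β = asin((r1+r2)/C) = asin(21/36) = 35.6853°
wrap1 = wrap2 = π + 2β = 251.3707°
tangent length = C·cosβ = 29.2404
L = (r1+r2)·wrap + 2·C·cosβ = 21·4.3872 + 2·29.2404 = 150.6129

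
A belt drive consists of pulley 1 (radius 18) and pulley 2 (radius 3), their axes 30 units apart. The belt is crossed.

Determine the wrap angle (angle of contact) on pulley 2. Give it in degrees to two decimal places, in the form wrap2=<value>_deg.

crossed belt: β = asin((r1+r2)/C) = asin(21/30) = 44.4270°
wrap1 = wrap2 = π + 2β = 268.8540°

wrap2=268.85_deg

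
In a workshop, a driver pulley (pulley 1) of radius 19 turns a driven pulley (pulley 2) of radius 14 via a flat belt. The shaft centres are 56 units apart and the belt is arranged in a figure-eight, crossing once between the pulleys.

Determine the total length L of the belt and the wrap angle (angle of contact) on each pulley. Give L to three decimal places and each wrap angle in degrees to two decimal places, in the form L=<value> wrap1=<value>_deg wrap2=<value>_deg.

crossed belt: β = asin((r1+r2)/C) = asin(33/56) = 36.1063°
wrap1 = wrap2 = π + 2β = 252.2127°
tangent length = C·cosβ = 45.2438
L = (r1+r2)·wrap + 2·C·cosβ = 33·4.4019 + 2·45.2438 = 235.7516

L=235.752 wrap1=252.21_deg wrap2=252.21_deg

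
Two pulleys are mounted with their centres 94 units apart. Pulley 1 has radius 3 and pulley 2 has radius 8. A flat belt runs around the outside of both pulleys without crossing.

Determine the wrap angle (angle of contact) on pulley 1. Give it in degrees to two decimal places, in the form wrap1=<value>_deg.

wrap1=173.90_deg

open belt: β = asin((r2−r1)/C) = asin(5/94) = 3.0491°
wrap1 = π − 2β = 173.9018°
wrap2 = π + 2β = 186.0982°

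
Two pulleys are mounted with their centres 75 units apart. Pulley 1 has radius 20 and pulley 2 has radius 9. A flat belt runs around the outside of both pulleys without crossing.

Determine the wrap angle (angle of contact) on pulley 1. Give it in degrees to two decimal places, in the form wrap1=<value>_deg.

wrap1=196.87_deg

open belt: β = asin((r2−r1)/C) = asin(-11/75) = -8.4338°
wrap1 = π − 2β = 196.8676°
wrap2 = π + 2β = 163.1324°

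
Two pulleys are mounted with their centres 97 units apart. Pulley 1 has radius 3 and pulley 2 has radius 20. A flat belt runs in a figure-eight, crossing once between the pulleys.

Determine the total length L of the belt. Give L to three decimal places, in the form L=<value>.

crossed belt: β = asin((r1+r2)/C) = asin(23/97) = 13.7162°
wrap1 = wrap2 = π + 2β = 207.4325°
tangent length = C·cosβ = 94.2338
L = (r1+r2)·wrap + 2·C·cosβ = 23·3.6204 + 2·94.2338 = 271.7362

L=271.736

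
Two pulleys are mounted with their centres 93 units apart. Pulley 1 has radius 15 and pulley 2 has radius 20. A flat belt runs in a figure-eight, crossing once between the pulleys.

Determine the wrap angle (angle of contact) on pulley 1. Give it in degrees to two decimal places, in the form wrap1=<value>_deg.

crossed belt: β = asin((r1+r2)/C) = asin(35/93) = 22.1074°
wrap1 = wrap2 = π + 2β = 224.2148°

wrap1=224.21_deg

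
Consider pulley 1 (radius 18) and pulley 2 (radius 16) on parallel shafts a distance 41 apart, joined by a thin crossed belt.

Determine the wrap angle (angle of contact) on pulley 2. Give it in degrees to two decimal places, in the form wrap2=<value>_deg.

wrap2=292.05_deg

crossed belt: β = asin((r1+r2)/C) = asin(34/41) = 56.0236°
wrap1 = wrap2 = π + 2β = 292.0473°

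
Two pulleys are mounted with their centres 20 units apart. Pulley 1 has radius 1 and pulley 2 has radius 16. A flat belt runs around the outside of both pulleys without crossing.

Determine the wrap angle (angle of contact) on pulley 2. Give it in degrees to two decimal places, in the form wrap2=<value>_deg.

wrap2=277.18_deg

open belt: β = asin((r2−r1)/C) = asin(15/20) = 48.5904°
wrap1 = π − 2β = 82.8192°
wrap2 = π + 2β = 277.1808°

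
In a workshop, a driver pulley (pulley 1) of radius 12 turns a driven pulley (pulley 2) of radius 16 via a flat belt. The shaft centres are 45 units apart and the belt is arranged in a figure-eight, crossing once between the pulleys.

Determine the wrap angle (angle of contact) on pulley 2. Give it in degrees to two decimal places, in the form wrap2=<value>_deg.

wrap2=256.96_deg

crossed belt: β = asin((r1+r2)/C) = asin(28/45) = 38.4786°
wrap1 = wrap2 = π + 2β = 256.9572°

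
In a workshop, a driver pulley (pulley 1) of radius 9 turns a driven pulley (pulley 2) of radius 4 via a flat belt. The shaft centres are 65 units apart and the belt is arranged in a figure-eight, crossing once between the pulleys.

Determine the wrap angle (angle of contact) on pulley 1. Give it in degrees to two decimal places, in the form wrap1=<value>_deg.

wrap1=203.07_deg

crossed belt: β = asin((r1+r2)/C) = asin(13/65) = 11.5370°
wrap1 = wrap2 = π + 2β = 203.0739°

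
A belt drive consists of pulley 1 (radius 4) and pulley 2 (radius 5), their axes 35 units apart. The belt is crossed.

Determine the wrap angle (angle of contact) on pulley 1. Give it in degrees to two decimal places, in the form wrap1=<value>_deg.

wrap1=209.80_deg

crossed belt: β = asin((r1+r2)/C) = asin(9/35) = 14.9006°
wrap1 = wrap2 = π + 2β = 209.8012°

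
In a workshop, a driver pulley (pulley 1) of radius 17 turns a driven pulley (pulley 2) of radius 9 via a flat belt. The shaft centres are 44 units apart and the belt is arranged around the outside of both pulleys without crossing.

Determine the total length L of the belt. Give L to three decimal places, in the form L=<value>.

L=171.140

open belt: β = asin((r2−r1)/C) = asin(-8/44) = -10.4757°
wrap1 = π − 2β = 200.9514°
wrap2 = π + 2β = 159.0486°
tangent length = C·cosβ = 43.2666
L = r1·wrap1 + r2·wrap2 + 2·C·cosβ = 17·3.5073 + 9·2.7759 + 2·43.2666 = 171.1400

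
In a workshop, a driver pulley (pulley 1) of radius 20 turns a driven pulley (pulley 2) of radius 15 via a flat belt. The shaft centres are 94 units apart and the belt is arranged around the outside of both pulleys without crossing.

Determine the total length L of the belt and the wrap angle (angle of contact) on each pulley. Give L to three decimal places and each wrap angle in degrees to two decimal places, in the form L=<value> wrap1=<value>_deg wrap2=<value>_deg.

open belt: β = asin((r2−r1)/C) = asin(-5/94) = -3.0491°
wrap1 = π − 2β = 186.0982°
wrap2 = π + 2β = 173.9018°
tangent length = C·cosβ = 93.8669
L = r1·wrap1 + r2·wrap2 + 2·C·cosβ = 20·3.2480 + 15·3.0352 + 2·93.8669 = 298.2218

L=298.222 wrap1=186.10_deg wrap2=173.90_deg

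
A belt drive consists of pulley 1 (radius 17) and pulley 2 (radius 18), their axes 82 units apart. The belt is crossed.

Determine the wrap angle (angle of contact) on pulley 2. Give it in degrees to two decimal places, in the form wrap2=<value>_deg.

crossed belt: β = asin((r1+r2)/C) = asin(35/82) = 25.2665°
wrap1 = wrap2 = π + 2β = 230.5330°

wrap2=230.53_deg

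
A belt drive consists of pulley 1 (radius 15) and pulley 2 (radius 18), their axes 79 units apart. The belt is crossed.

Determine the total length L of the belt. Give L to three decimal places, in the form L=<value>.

crossed belt: β = asin((r1+r2)/C) = asin(33/79) = 24.6908°
wrap1 = wrap2 = π + 2β = 229.3816°
tangent length = C·cosβ = 71.7774
L = (r1+r2)·wrap + 2·C·cosβ = 33·4.0035 + 2·71.7774 = 275.6692

L=275.669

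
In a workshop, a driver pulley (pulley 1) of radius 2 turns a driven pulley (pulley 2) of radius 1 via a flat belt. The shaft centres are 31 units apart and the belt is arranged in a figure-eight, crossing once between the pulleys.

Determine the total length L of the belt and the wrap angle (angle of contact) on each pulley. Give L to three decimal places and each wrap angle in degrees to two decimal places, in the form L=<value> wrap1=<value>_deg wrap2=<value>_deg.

L=71.715 wrap1=191.11_deg wrap2=191.11_deg

crossed belt: β = asin((r1+r2)/C) = asin(3/31) = 5.5534°
wrap1 = wrap2 = π + 2β = 191.1069°
tangent length = C·cosβ = 30.8545
L = (r1+r2)·wrap + 2·C·cosβ = 3·3.3354 + 2·30.8545 = 71.7153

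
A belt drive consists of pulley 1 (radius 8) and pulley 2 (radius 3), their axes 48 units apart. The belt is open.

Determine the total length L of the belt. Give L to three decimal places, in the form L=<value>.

open belt: β = asin((r2−r1)/C) = asin(-5/48) = -5.9792°
wrap1 = π − 2β = 191.9583°
wrap2 = π + 2β = 168.0417°
tangent length = C·cosβ = 47.7389
L = r1·wrap1 + r2·wrap2 + 2·C·cosβ = 8·3.3503 + 3·2.9329 + 2·47.7389 = 131.0788

L=131.079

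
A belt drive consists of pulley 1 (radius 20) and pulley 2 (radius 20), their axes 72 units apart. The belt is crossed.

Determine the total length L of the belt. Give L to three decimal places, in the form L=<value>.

L=292.519

crossed belt: β = asin((r1+r2)/C) = asin(40/72) = 33.7490°
wrap1 = wrap2 = π + 2β = 247.4980°
tangent length = C·cosβ = 59.8665
L = (r1+r2)·wrap + 2·C·cosβ = 40·4.3197 + 2·59.8665 = 292.5192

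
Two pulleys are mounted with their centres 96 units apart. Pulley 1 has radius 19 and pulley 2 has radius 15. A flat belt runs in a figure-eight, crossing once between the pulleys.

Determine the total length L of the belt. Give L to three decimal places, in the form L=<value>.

L=310.987

crossed belt: β = asin((r1+r2)/C) = asin(34/96) = 20.7424°
wrap1 = wrap2 = π + 2β = 221.4848°
tangent length = C·cosβ = 89.7775
L = (r1+r2)·wrap + 2·C·cosβ = 34·3.8656 + 2·89.7775 = 310.9867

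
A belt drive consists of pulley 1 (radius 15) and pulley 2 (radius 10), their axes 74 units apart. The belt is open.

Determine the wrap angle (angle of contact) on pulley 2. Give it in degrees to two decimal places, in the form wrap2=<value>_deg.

wrap2=172.25_deg

open belt: β = asin((r2−r1)/C) = asin(-5/74) = -3.8743°
wrap1 = π − 2β = 187.7486°
wrap2 = π + 2β = 172.2514°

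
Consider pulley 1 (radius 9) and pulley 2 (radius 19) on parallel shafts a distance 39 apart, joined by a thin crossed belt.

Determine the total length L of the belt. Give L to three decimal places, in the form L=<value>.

crossed belt: β = asin((r1+r2)/C) = asin(28/39) = 45.8854°
wrap1 = wrap2 = π + 2β = 271.7708°
tangent length = C·cosβ = 27.1477
L = (r1+r2)·wrap + 2·C·cosβ = 28·4.7433 + 2·27.1477 = 187.1077

L=187.108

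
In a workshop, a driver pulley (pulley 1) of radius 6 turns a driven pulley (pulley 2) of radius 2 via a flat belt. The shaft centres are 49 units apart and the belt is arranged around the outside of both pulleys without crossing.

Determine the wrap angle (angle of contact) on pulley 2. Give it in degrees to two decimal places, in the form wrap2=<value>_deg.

open belt: β = asin((r2−r1)/C) = asin(-4/49) = -4.6824°
wrap1 = π − 2β = 189.3648°
wrap2 = π + 2β = 170.6352°

wrap2=170.64_deg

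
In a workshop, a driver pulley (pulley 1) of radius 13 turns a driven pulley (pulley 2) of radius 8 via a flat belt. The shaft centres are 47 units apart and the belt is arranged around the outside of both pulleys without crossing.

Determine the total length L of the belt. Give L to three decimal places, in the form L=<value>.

L=160.506

open belt: β = asin((r2−r1)/C) = asin(-5/47) = -6.1069°
wrap1 = π − 2β = 192.2137°
wrap2 = π + 2β = 167.7863°
tangent length = C·cosβ = 46.7333
L = r1·wrap1 + r2·wrap2 + 2·C·cosβ = 13·3.3548 + 8·2.9284 + 2·46.7333 = 160.5059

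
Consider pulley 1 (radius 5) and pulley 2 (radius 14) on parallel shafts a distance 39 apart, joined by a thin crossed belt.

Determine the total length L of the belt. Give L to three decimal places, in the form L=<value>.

crossed belt: β = asin((r1+r2)/C) = asin(19/39) = 29.1554°
wrap1 = wrap2 = π + 2β = 238.3107°
tangent length = C·cosβ = 34.0588
L = (r1+r2)·wrap + 2·C·cosβ = 19·4.1593 + 2·34.0588 = 147.1444

L=147.144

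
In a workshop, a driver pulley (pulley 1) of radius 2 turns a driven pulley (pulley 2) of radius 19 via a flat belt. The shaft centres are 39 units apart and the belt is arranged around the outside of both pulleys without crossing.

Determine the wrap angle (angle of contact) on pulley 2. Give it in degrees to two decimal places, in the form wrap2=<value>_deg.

open belt: β = asin((r2−r1)/C) = asin(17/39) = 25.8424°
wrap1 = π − 2β = 128.3152°
wrap2 = π + 2β = 231.6848°

wrap2=231.68_deg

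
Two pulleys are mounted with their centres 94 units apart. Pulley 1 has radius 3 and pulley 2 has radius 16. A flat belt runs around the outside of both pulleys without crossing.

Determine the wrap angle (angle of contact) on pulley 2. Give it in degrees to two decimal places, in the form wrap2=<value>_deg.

open belt: β = asin((r2−r1)/C) = asin(13/94) = 7.9494°
wrap1 = π − 2β = 164.1013°
wrap2 = π + 2β = 195.8987°

wrap2=195.90_deg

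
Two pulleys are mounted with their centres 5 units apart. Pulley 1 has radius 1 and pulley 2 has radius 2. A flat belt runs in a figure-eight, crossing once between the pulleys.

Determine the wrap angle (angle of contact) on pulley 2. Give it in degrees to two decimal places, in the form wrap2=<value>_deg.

wrap2=253.74_deg

crossed belt: β = asin((r1+r2)/C) = asin(3/5) = 36.8699°
wrap1 = wrap2 = π + 2β = 253.7398°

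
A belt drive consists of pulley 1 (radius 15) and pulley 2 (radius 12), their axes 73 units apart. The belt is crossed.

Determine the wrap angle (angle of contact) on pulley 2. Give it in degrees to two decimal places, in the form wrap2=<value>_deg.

wrap2=223.41_deg

crossed belt: β = asin((r1+r2)/C) = asin(27/73) = 21.7072°
wrap1 = wrap2 = π + 2β = 223.4143°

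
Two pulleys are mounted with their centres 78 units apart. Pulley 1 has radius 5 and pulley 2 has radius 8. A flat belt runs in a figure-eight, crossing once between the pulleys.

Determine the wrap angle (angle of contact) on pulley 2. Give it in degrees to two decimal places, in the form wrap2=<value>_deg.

wrap2=199.19_deg

crossed belt: β = asin((r1+r2)/C) = asin(13/78) = 9.5941°
wrap1 = wrap2 = π + 2β = 199.1881°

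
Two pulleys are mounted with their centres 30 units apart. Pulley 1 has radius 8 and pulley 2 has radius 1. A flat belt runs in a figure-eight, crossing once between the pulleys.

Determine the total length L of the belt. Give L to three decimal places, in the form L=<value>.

crossed belt: β = asin((r1+r2)/C) = asin(9/30) = 17.4576°
wrap1 = wrap2 = π + 2β = 214.9152°
tangent length = C·cosβ = 28.6182
L = (r1+r2)·wrap + 2·C·cosβ = 9·3.7510 + 2·28.6182 = 90.9952

L=90.995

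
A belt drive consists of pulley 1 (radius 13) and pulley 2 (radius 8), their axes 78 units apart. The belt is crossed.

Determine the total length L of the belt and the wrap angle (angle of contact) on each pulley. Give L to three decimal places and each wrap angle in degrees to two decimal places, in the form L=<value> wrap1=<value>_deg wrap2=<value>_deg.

L=227.662 wrap1=211.24_deg wrap2=211.24_deg

crossed belt: β = asin((r1+r2)/C) = asin(21/78) = 15.6185°
wrap1 = wrap2 = π + 2β = 211.2370°
tangent length = C·cosβ = 75.1199
L = (r1+r2)·wrap + 2·C·cosβ = 21·3.6868 + 2·75.1199 = 227.6622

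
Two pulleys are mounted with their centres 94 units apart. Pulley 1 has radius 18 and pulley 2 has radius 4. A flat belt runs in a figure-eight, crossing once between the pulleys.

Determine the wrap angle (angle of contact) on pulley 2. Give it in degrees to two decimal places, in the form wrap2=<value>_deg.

crossed belt: β = asin((r1+r2)/C) = asin(22/94) = 13.5352°
wrap1 = wrap2 = π + 2β = 207.0704°

wrap2=207.07_deg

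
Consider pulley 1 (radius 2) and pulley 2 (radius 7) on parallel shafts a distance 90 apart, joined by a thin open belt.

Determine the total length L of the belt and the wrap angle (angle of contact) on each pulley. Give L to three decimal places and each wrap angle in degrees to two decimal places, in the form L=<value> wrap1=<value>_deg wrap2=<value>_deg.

open belt: β = asin((r2−r1)/C) = asin(5/90) = 3.1847°
wrap1 = π − 2β = 173.6305°
wrap2 = π + 2β = 186.3695°
tangent length = C·cosβ = 89.8610
L = r1·wrap1 + r2·wrap2 + 2·C·cosβ = 2·3.0304 + 7·3.2528 + 2·89.8610 = 208.5522

L=208.552 wrap1=173.63_deg wrap2=186.37_deg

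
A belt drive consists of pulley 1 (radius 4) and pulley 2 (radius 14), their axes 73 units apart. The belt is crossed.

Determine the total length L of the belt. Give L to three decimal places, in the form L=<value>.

L=207.010

crossed belt: β = asin((r1+r2)/C) = asin(18/73) = 14.2750°
wrap1 = wrap2 = π + 2β = 208.5499°
tangent length = C·cosβ = 70.7460
L = (r1+r2)·wrap + 2·C·cosβ = 18·3.6399 + 2·70.7460 = 207.0099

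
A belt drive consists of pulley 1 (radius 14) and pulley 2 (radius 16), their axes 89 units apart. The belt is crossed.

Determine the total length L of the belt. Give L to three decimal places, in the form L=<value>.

L=282.459

crossed belt: β = asin((r1+r2)/C) = asin(30/89) = 19.6990°
wrap1 = wrap2 = π + 2β = 219.3980°
tangent length = C·cosβ = 83.7914
L = (r1+r2)·wrap + 2·C·cosβ = 30·3.8292 + 2·83.7914 = 282.4593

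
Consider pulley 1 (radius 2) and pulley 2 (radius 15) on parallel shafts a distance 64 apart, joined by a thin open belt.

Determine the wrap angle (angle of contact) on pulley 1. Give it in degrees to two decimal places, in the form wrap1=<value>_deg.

wrap1=156.56_deg

open belt: β = asin((r2−r1)/C) = asin(13/64) = 11.7198°
wrap1 = π − 2β = 156.5605°
wrap2 = π + 2β = 203.4395°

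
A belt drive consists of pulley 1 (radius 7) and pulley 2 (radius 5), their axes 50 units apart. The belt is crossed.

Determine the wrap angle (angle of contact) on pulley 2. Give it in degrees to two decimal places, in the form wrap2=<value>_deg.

crossed belt: β = asin((r1+r2)/C) = asin(12/50) = 13.8865°
wrap1 = wrap2 = π + 2β = 207.7731°

wrap2=207.77_deg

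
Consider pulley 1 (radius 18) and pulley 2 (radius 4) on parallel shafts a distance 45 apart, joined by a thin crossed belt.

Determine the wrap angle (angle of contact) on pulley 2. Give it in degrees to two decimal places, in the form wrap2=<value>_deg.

wrap2=238.54_deg

crossed belt: β = asin((r1+r2)/C) = asin(22/45) = 29.2676°
wrap1 = wrap2 = π + 2β = 238.5352°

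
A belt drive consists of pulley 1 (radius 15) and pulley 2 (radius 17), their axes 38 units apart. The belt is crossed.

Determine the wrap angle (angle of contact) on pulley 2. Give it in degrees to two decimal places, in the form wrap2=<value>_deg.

wrap2=294.73_deg

crossed belt: β = asin((r1+r2)/C) = asin(32/38) = 57.3631°
wrap1 = wrap2 = π + 2β = 294.7262°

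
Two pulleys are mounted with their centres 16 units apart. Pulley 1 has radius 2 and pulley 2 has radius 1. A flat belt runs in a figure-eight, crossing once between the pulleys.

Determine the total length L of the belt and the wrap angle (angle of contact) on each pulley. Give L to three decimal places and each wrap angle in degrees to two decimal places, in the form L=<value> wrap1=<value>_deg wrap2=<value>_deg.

crossed belt: β = asin((r1+r2)/C) = asin(3/16) = 10.8069°
wrap1 = wrap2 = π + 2β = 201.6138°
tangent length = C·cosβ = 15.7162
L = (r1+r2)·wrap + 2·C·cosβ = 3·3.5188 + 2·15.7162 = 41.9889

L=41.989 wrap1=201.61_deg wrap2=201.61_deg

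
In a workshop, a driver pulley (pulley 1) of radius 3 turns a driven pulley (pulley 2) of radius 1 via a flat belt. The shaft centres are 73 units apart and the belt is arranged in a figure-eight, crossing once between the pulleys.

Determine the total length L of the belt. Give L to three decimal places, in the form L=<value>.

crossed belt: β = asin((r1+r2)/C) = asin(4/73) = 3.1411°
wrap1 = wrap2 = π + 2β = 186.2821°
tangent length = C·cosβ = 72.8903
L = (r1+r2)·wrap + 2·C·cosβ = 4·3.2512 + 2·72.8903 = 158.7856

L=158.786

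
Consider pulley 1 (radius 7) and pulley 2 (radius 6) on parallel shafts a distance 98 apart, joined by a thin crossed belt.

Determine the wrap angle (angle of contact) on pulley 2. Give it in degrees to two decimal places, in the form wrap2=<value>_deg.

wrap2=195.25_deg

crossed belt: β = asin((r1+r2)/C) = asin(13/98) = 7.6229°
wrap1 = wrap2 = π + 2β = 195.2459°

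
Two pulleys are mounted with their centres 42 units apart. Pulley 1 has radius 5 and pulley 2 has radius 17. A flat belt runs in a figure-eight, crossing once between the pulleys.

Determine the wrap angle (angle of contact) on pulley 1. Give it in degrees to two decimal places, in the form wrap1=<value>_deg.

wrap1=243.18_deg

crossed belt: β = asin((r1+r2)/C) = asin(22/42) = 31.5881°
wrap1 = wrap2 = π + 2β = 243.1763°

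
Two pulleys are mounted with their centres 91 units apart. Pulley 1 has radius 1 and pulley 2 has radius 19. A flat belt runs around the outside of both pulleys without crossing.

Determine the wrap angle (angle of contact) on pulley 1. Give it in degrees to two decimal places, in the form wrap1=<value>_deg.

wrap1=157.18_deg

open belt: β = asin((r2−r1)/C) = asin(18/91) = 11.4085°
wrap1 = π − 2β = 157.1831°
wrap2 = π + 2β = 202.8169°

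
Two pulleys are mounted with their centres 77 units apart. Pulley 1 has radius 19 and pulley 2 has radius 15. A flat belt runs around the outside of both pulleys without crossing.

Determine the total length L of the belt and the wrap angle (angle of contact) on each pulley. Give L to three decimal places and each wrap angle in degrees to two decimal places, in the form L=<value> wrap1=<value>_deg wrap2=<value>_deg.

open belt: β = asin((r2−r1)/C) = asin(-4/77) = -2.9777°
wrap1 = π − 2β = 185.9555°
wrap2 = π + 2β = 174.0445°
tangent length = C·cosβ = 76.8960
L = r1·wrap1 + r2·wrap2 + 2·C·cosβ = 19·3.2455 + 15·3.0376 + 2·76.8960 = 261.0220

L=261.022 wrap1=185.96_deg wrap2=174.04_deg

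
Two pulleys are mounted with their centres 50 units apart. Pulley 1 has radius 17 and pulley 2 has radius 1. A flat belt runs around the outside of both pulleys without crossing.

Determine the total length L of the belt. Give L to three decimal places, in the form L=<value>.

L=161.714

open belt: β = asin((r2−r1)/C) = asin(-16/50) = -18.6629°
wrap1 = π − 2β = 217.3258°
wrap2 = π + 2β = 142.6742°
tangent length = C·cosβ = 47.3709
L = r1·wrap1 + r2·wrap2 + 2·C·cosβ = 17·3.7931 + 1·2.4901 + 2·47.3709 = 161.7138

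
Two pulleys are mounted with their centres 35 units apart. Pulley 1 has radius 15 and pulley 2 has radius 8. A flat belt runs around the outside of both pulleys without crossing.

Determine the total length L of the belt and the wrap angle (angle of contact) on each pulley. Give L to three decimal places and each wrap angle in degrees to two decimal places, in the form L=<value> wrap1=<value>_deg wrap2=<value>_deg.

L=143.661 wrap1=203.07_deg wrap2=156.93_deg

open belt: β = asin((r2−r1)/C) = asin(-7/35) = -11.5370°
wrap1 = π − 2β = 203.0739°
wrap2 = π + 2β = 156.9261°
tangent length = C·cosβ = 34.2929
L = r1·wrap1 + r2·wrap2 + 2·C·cosβ = 15·3.5443 + 8·2.7389 + 2·34.2929 = 143.6614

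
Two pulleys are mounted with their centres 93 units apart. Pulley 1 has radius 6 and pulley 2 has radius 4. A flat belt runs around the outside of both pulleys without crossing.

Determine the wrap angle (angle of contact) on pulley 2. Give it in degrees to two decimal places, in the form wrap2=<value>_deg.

wrap2=177.54_deg

open belt: β = asin((r2−r1)/C) = asin(-2/93) = -1.2323°
wrap1 = π − 2β = 182.4645°
wrap2 = π + 2β = 177.5355°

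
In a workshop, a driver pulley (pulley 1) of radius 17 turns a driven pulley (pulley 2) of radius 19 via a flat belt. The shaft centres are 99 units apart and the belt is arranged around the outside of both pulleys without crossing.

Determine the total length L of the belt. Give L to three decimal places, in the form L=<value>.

L=311.138

open belt: β = asin((r2−r1)/C) = asin(2/99) = 1.1576°
wrap1 = π − 2β = 177.6849°
wrap2 = π + 2β = 182.3151°
tangent length = C·cosβ = 98.9798
L = r1·wrap1 + r2·wrap2 + 2·C·cosβ = 17·3.1012 + 19·3.1820 + 2·98.9798 = 311.1377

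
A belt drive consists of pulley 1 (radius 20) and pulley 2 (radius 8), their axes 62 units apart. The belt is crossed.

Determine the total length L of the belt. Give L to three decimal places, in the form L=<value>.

L=224.839

crossed belt: β = asin((r1+r2)/C) = asin(28/62) = 26.8472°
wrap1 = wrap2 = π + 2β = 233.6944°
tangent length = C·cosβ = 55.3173
L = (r1+r2)·wrap + 2·C·cosβ = 28·4.0787 + 2·55.3173 = 224.8392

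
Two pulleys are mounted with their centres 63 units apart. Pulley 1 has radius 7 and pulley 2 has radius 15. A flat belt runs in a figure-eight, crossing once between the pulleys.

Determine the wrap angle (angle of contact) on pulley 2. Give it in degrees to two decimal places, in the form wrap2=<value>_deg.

crossed belt: β = asin((r1+r2)/C) = asin(22/63) = 20.4388°
wrap1 = wrap2 = π + 2β = 220.8776°

wrap2=220.88_deg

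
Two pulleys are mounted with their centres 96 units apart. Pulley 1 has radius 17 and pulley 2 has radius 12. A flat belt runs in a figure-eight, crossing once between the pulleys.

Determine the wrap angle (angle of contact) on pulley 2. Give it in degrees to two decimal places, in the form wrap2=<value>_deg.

crossed belt: β = asin((r1+r2)/C) = asin(29/96) = 17.5828°
wrap1 = wrap2 = π + 2β = 215.1656°

wrap2=215.17_deg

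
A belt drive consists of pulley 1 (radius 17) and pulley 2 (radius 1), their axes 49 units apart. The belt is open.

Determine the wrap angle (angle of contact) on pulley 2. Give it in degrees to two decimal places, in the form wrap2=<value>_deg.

open belt: β = asin((r2−r1)/C) = asin(-16/49) = -19.0583°
wrap1 = π − 2β = 218.1167°
wrap2 = π + 2β = 141.8833°

wrap2=141.88_deg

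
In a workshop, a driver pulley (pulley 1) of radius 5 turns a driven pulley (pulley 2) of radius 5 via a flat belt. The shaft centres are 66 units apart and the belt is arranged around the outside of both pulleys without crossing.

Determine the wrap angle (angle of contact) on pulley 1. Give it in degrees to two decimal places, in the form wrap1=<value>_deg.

open belt: β = asin((r2−r1)/C) = asin(0/66) = 0.0000°
wrap1 = π − 2β = 180.0000°
wrap2 = π + 2β = 180.0000°

wrap1=180.00_deg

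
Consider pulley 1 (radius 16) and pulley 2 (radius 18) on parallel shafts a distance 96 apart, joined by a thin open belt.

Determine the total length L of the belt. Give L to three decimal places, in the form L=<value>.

L=298.856

open belt: β = asin((r2−r1)/C) = asin(2/96) = 1.1937°
wrap1 = π − 2β = 177.6125°
wrap2 = π + 2β = 182.3875°
tangent length = C·cosβ = 95.9792
L = r1·wrap1 + r2·wrap2 + 2·C·cosβ = 16·3.0999 + 18·3.1833 + 2·95.9792 = 298.8558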